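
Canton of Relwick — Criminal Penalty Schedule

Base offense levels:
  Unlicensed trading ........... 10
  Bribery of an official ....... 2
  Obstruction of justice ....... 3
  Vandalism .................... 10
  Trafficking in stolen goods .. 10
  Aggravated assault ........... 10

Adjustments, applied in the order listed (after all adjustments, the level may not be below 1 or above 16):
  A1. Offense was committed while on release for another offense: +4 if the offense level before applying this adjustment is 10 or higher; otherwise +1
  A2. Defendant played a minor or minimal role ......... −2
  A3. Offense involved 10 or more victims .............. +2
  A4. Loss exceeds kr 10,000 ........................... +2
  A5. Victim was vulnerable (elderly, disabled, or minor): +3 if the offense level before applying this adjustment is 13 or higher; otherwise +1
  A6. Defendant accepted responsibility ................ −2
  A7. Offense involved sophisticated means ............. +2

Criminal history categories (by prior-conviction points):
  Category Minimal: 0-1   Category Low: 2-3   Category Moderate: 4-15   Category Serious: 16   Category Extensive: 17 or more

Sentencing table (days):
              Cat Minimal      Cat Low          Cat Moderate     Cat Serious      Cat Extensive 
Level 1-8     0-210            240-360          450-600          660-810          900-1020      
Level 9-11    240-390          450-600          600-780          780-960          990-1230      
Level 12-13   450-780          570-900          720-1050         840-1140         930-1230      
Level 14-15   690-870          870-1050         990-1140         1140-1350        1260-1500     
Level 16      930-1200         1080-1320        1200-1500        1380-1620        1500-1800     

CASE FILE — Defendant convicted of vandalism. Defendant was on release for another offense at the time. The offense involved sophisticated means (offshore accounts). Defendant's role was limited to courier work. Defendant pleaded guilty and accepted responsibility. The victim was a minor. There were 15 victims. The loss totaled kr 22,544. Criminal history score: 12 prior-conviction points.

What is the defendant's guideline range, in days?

Base offense level for vandalism: 10.
A1 applies (level before this adjustment is 10 ≥ 10, so +4): 10 + 4 = 14.
A2 applies: 14 − 2 = 12.
A3 applies: 12 + 2 = 14.
A4 applies: 14 + 2 = 16.
A5 applies (level before this adjustment is 16 ≥ 13, so +3): 16 + 3 = 19.
A6 applies: 19 − 2 = 17.
A7 applies: 17 + 2 = 19.
Level 19 exceeds the maximum of 16; capped at 16.
Final offense level: 16.
Criminal history: 12 prior points → Category Moderate (4-15).
Level 16 falls in the 16 band.
Grid: Level 16 × Category Moderate = 1200-1500 days.

1200-1500 days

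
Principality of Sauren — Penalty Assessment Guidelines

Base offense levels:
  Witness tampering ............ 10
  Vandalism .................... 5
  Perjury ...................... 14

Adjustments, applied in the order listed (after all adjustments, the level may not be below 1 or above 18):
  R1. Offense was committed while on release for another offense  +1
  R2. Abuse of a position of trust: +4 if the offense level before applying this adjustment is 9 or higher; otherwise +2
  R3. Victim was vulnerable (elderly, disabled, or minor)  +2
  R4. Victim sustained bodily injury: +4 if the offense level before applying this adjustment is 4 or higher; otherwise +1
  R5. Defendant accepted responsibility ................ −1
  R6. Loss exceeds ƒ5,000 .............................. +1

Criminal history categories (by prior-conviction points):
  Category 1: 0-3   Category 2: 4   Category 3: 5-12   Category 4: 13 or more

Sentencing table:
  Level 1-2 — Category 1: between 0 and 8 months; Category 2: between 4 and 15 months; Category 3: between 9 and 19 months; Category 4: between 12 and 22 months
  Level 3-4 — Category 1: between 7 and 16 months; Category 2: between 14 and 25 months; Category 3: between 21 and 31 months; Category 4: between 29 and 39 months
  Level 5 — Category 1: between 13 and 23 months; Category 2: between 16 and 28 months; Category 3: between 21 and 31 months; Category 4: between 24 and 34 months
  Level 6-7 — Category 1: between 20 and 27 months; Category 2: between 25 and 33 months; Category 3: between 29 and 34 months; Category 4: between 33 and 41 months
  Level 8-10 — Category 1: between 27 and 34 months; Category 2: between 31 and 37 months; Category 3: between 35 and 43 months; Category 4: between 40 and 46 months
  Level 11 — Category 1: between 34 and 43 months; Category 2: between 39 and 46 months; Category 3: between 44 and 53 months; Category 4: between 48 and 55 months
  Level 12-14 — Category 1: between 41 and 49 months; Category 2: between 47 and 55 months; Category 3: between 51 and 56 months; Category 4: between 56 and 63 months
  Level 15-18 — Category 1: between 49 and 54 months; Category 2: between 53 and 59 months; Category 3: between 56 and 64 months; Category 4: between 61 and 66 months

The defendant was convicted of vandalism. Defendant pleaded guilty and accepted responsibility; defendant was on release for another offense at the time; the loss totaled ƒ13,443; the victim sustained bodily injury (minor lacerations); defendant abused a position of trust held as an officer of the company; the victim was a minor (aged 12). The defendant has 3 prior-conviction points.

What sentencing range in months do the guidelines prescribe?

Base offense level for vandalism: 5.
R1 applies: 5 + 1 = 6.
R2 applies (level before this adjustment is 6 < 9, so +2): 6 + 2 = 8.
R3 applies: 8 + 2 = 10.
R4 applies (level before this adjustment is 10 ≥ 4, so +4): 10 + 4 = 14.
R5 applies: 14 − 1 = 13.
R6 applies: 13 + 1 = 14.
Final offense level: 14.
Criminal history: 3 prior points → Category 1 (0-3).
Level 14 falls in the 12-14 band.
Grid: Level 12-14 × Category 1 = 41-49 months.

41-49 months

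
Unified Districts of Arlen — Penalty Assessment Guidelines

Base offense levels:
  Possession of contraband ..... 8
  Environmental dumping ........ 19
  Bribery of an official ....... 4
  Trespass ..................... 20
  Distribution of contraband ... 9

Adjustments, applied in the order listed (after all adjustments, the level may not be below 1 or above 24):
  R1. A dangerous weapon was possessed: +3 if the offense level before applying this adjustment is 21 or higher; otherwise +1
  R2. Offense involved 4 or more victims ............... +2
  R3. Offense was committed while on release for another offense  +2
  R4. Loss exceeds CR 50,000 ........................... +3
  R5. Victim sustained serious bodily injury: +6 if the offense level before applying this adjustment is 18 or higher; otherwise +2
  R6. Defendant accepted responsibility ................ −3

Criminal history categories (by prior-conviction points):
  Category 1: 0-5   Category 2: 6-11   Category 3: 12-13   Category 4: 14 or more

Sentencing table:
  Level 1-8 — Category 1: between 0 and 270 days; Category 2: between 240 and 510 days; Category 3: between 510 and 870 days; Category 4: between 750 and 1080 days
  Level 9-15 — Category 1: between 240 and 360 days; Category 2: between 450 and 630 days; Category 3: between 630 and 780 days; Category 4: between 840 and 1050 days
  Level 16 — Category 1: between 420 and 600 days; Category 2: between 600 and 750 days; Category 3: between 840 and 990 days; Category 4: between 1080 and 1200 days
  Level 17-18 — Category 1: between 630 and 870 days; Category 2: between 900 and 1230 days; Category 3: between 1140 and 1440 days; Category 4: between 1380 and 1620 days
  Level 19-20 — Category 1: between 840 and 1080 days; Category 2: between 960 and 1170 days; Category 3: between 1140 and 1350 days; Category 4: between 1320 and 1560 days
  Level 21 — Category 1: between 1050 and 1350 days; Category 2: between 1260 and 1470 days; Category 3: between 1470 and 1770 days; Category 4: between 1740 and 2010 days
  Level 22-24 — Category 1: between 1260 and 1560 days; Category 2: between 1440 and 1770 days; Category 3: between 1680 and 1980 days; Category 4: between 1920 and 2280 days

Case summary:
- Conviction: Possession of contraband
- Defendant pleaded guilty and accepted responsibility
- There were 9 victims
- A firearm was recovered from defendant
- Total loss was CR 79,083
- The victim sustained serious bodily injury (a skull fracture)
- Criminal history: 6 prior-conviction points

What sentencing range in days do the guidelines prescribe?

Base offense level for possession of contraband: 8.
R1 applies (level before this adjustment is 8 < 21, so +1): 8 + 1 = 9.
R2 applies: 9 + 2 = 11.
R3 does not apply.
R4 applies: 11 + 3 = 14.
R5 applies (level before this adjustment is 14 < 18, so +2): 14 + 2 = 16.
R6 applies: 16 − 3 = 13.
Final offense level: 13.
Criminal history: 6 prior points → Category 2 (6-11).
Level 13 falls in the 9-15 band.
Grid: Level 9-15 × Category 2 = 450-630 days.

450-630 days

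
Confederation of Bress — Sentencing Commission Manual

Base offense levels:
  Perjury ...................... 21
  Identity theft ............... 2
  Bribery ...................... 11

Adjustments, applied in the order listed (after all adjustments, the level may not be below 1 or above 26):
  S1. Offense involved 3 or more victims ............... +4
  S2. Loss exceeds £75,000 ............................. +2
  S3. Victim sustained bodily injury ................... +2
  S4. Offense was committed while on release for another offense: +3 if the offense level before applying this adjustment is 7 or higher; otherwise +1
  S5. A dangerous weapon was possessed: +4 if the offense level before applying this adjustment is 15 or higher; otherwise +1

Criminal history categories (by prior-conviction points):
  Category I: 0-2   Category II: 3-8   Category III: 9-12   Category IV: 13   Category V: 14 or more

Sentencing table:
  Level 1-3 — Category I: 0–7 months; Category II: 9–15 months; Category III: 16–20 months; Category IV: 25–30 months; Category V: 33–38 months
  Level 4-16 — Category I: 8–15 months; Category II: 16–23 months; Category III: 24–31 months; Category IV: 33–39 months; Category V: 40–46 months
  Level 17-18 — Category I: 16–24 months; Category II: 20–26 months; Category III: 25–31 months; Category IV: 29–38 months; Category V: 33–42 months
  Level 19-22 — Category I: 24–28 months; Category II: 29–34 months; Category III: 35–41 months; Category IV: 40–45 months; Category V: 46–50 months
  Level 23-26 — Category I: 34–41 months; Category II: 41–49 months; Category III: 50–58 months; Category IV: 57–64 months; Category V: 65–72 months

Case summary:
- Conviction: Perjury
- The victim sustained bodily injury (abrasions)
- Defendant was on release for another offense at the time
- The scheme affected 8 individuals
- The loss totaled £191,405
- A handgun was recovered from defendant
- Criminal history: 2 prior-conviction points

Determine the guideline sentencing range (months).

34-41 months

Base offense level for perjury: 21.
S1 applies: 21 + 4 = 25.
S2 applies: 25 + 2 = 27.
S3 applies: 27 + 2 = 29.
S4 applies (level before this adjustment is 29 ≥ 7, so +3): 29 + 3 = 32.
S5 applies (level before this adjustment is 32 ≥ 15, so +4): 32 + 4 = 36.
Level 36 exceeds the maximum of 26; capped at 26.
Final offense level: 26.
Criminal history: 2 prior points → Category I (0-2).
Level 26 falls in the 23-26 band.
Grid: Level 23-26 × Category I = 34-41 months.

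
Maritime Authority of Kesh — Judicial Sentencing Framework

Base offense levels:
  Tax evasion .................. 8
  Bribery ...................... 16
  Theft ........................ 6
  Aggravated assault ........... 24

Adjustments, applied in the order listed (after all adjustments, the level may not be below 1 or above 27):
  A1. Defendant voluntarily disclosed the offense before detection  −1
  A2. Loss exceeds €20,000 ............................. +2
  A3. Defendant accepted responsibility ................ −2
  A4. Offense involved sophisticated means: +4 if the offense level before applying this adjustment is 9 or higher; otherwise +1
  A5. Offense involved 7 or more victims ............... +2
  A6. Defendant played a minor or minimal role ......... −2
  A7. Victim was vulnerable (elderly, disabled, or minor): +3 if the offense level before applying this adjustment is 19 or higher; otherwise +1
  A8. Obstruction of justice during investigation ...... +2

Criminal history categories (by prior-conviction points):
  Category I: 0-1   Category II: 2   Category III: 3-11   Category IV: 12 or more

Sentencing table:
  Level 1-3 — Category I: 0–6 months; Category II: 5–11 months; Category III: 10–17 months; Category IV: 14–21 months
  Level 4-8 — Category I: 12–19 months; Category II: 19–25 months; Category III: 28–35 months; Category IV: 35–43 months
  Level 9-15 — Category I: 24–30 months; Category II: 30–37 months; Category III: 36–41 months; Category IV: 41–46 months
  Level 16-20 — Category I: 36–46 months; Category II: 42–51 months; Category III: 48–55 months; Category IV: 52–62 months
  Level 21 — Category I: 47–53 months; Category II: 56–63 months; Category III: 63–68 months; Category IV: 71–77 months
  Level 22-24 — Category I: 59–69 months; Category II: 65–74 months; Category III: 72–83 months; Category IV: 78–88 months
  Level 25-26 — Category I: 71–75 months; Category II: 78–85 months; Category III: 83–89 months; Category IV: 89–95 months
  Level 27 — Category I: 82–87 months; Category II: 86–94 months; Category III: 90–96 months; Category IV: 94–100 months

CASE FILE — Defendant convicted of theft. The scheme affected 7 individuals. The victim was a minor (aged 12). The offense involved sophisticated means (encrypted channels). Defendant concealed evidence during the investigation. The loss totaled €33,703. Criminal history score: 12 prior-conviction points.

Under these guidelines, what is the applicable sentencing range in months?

Base offense level for theft: 6.
A2 applies: 6 + 2 = 8.
A4 applies (level before this adjustment is 8 < 9, so +1): 8 + 1 = 9.
A5 applies: 9 + 2 = 11.
A7 applies (level before this adjustment is 11 < 19, so +1): 11 + 1 = 12.
A8 applies: 12 + 2 = 14.
Final offense level: 14.
Criminal history: 12 prior points → Category IV (12+).
Level 14 falls in the 9-15 band.
Grid: Level 9-15 × Category IV = 41-46 months.

41-46 months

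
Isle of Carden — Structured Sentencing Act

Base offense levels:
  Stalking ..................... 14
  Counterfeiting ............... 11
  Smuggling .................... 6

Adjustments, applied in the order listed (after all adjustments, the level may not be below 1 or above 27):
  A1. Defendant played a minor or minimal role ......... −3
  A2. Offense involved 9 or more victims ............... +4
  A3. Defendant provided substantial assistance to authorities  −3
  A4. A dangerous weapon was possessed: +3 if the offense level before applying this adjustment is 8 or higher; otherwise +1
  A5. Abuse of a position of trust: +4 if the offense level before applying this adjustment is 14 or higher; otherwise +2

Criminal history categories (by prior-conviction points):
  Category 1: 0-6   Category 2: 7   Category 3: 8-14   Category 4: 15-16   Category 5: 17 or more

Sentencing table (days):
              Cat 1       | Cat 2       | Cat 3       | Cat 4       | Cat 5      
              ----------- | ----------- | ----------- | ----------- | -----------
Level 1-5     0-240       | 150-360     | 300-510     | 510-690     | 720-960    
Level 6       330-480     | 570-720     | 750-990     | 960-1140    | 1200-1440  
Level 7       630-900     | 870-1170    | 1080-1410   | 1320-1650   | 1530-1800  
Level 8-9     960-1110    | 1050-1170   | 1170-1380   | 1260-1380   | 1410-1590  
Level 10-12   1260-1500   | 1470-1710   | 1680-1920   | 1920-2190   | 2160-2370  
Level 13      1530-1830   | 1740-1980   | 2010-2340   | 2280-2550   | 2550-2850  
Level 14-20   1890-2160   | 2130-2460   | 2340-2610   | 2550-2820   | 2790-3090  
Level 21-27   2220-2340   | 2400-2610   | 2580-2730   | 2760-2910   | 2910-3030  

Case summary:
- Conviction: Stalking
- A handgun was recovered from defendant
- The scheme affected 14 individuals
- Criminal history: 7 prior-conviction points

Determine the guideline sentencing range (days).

Base offense level for stalking: 14.
A2 applies: 14 + 4 = 18.
A4 applies (level before this adjustment is 18 ≥ 8, so +3): 18 + 3 = 21.
Final offense level: 21.
Criminal history: 7 prior points → Category 2 (7).
Level 21 falls in the 21-27 band.
Grid: Level 21-27 × Category 2 = 2400-2610 days.

2400-2610 days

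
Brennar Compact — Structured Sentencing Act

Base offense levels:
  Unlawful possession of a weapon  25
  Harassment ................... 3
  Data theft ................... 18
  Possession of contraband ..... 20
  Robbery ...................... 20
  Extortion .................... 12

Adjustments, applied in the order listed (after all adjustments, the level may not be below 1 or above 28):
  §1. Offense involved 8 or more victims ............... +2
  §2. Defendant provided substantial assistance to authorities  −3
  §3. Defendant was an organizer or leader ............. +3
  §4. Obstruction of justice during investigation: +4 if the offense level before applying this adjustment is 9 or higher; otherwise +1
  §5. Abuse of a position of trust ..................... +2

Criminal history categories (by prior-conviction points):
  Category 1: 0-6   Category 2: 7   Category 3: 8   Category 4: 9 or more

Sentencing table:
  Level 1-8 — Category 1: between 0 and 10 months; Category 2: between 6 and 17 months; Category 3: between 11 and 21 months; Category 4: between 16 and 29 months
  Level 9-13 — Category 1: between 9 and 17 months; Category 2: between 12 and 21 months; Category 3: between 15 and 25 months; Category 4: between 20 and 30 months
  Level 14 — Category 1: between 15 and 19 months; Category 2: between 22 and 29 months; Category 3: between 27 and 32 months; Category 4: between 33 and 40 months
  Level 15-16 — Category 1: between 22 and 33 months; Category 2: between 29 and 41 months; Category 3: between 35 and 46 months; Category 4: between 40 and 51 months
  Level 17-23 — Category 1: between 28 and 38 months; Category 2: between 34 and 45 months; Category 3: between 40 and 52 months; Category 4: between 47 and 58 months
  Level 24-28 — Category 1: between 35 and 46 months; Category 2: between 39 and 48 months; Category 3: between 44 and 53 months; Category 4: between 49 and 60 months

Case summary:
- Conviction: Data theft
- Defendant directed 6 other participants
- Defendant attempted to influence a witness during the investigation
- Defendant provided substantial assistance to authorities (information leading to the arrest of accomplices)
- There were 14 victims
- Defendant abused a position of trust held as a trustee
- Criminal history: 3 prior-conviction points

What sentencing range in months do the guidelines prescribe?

35-46 months

Base offense level for data theft: 18.
§1 applies: 18 + 2 = 20.
§2 applies: 20 − 3 = 17.
§3 applies: 17 + 3 = 20.
§4 applies (level before this adjustment is 20 ≥ 9, so +4): 20 + 4 = 24.
§5 applies: 24 + 2 = 26.
Final offense level: 26.
Criminal history: 3 prior points → Category 1 (0-6).
Level 26 falls in the 24-28 band.
Grid: Level 24-28 × Category 1 = 35-46 months.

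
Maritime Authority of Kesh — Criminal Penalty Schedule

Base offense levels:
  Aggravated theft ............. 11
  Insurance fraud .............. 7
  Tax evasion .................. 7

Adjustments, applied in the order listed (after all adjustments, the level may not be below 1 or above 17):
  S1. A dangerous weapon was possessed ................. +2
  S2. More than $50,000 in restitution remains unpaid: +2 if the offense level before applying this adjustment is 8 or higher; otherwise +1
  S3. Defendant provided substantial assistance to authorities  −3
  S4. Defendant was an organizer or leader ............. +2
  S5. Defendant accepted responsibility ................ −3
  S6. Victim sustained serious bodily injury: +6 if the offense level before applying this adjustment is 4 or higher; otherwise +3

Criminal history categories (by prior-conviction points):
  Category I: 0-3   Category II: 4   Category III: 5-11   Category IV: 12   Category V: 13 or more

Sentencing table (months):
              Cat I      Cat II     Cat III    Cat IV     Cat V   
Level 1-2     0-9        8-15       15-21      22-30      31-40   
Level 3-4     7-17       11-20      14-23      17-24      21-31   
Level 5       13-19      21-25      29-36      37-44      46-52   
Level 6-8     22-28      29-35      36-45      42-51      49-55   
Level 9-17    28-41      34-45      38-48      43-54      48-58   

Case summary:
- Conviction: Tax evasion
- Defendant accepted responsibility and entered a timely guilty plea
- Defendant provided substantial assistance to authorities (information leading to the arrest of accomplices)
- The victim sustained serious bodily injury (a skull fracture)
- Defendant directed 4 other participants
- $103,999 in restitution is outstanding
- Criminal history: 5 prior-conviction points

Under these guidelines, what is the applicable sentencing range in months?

Base offense level for tax evasion: 7.
S1 does not apply.
S2 applies (level before this adjustment is 7 < 8, so +1): 7 + 1 = 8.
S3 applies: 8 − 3 = 5.
S4 applies: 5 + 2 = 7.
S5 applies: 7 − 3 = 4.
S6 applies (level before this adjustment is 4 ≥ 4, so +6): 4 + 6 = 10.
Final offense level: 10.
Criminal history: 5 prior points → Category III (5-11).
Level 10 falls in the 9-17 band.
Grid: Level 9-17 × Category III = 38-48 months.

38-48 months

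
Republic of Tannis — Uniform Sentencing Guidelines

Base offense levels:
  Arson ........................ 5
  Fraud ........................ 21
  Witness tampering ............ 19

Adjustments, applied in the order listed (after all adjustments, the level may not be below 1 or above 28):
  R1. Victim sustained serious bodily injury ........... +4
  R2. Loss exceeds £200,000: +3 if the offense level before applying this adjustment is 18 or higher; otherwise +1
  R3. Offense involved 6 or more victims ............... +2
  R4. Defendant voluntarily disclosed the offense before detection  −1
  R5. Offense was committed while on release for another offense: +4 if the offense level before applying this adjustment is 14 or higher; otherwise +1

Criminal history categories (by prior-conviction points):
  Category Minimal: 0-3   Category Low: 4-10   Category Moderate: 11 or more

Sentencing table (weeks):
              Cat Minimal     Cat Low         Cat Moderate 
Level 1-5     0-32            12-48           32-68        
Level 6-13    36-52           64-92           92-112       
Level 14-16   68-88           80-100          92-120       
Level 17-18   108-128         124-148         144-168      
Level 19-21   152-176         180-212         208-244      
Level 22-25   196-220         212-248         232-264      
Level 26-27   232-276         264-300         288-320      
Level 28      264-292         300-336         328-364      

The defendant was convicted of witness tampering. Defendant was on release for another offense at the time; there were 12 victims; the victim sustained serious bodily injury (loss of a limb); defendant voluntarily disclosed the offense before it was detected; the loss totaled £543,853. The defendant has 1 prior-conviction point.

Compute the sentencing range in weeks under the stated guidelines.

264-292 weeks

Base offense level for witness tampering: 19.
R1 applies: 19 + 4 = 23.
R2 applies (level before this adjustment is 23 ≥ 18, so +3): 23 + 3 = 26.
R3 applies: 26 + 2 = 28.
R4 applies: 28 − 1 = 27.
R5 applies (level before this adjustment is 27 ≥ 14, so +4): 27 + 4 = 31.
Level 31 exceeds the maximum of 28; capped at 28.
Final offense level: 28.
Criminal history: 1 prior point → Category Minimal (0-3).
Level 28 falls in the 28 band.
Grid: Level 28 × Category Minimal = 264-292 weeks.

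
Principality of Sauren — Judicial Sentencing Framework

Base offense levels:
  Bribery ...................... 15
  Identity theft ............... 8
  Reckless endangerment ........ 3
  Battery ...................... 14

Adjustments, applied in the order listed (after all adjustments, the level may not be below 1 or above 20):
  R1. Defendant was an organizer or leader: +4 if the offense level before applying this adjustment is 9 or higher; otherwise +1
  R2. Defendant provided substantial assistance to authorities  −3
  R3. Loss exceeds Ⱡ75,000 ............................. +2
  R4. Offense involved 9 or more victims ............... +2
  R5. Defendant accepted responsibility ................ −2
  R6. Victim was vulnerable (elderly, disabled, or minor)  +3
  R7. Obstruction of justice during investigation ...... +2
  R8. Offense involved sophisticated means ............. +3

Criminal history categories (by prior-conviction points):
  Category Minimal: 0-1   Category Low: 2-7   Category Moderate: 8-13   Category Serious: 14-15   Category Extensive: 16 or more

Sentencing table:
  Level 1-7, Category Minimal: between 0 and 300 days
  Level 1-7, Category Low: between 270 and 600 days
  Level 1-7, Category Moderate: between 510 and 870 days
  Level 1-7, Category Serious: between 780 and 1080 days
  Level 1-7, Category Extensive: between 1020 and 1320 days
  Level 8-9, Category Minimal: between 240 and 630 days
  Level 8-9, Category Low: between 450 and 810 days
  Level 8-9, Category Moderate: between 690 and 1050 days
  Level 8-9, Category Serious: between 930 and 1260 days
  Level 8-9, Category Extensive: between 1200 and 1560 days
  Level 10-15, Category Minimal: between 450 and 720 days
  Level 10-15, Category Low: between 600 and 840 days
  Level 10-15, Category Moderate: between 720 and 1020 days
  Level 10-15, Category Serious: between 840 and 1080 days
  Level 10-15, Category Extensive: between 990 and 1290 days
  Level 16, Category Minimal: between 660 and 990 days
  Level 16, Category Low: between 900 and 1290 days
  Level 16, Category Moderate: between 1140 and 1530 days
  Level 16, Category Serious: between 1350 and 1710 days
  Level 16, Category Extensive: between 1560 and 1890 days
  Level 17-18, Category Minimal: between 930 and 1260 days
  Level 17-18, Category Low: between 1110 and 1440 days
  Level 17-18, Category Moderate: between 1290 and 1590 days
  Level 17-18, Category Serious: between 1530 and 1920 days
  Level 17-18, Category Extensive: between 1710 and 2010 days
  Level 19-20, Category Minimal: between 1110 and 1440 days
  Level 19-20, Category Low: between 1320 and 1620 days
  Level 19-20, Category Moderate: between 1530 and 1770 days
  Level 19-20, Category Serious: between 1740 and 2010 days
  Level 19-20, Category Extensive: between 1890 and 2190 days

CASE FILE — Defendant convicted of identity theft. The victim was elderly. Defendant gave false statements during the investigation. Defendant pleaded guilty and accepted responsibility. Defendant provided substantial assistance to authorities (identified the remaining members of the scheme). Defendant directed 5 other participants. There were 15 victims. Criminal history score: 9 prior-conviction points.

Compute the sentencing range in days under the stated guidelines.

Base offense level for identity theft: 8.
R1 applies (level before this adjustment is 8 < 9, so +1): 8 + 1 = 9.
R2 applies: 9 − 3 = 6.
R4 applies: 6 + 2 = 8.
R5 applies: 8 − 2 = 6.
R6 applies: 6 + 3 = 9.
R7 applies: 9 + 2 = 11.
R8 does not apply.
Final offense level: 11.
Criminal history: 9 prior points → Category Moderate (8-13).
Level 11 falls in the 10-15 band.
Grid: Level 10-15 × Category Moderate = 720-1020 days.

720-1020 days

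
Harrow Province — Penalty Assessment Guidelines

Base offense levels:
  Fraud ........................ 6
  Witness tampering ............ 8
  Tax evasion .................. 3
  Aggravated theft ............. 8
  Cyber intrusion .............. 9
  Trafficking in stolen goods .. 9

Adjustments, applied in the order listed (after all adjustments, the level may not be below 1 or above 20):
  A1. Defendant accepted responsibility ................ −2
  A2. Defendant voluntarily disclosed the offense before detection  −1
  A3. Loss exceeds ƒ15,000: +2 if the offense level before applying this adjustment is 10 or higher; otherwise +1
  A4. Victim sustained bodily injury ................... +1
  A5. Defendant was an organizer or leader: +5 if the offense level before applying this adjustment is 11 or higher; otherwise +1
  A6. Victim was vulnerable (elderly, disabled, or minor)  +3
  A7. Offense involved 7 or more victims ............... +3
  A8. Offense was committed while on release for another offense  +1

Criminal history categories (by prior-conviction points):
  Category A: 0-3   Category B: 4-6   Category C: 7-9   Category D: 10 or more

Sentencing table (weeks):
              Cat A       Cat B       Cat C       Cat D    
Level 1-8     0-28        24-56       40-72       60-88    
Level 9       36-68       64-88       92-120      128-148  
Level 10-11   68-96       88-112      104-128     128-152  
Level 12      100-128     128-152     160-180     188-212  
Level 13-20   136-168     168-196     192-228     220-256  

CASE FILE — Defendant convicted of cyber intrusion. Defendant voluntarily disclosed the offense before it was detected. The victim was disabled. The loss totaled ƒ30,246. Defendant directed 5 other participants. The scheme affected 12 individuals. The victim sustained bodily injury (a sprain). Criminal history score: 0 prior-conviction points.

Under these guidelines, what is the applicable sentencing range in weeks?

Base offense level for cyber intrusion: 9.
A2 applies: 9 − 1 = 8.
A3 applies (level before this adjustment is 8 < 10, so +1): 8 + 1 = 9.
A4 applies: 9 + 1 = 10.
A5 applies (level before this adjustment is 10 < 11, so +1): 10 + 1 = 11.
A6 applies: 11 + 3 = 14.
A7 applies: 14 + 3 = 17.
A8 does not apply.
Final offense level: 17.
Criminal history: 0 prior points → Category A (0-3).
Level 17 falls in the 13-20 band.
Grid: Level 13-20 × Category A = 136-168 weeks.

136-168 weeks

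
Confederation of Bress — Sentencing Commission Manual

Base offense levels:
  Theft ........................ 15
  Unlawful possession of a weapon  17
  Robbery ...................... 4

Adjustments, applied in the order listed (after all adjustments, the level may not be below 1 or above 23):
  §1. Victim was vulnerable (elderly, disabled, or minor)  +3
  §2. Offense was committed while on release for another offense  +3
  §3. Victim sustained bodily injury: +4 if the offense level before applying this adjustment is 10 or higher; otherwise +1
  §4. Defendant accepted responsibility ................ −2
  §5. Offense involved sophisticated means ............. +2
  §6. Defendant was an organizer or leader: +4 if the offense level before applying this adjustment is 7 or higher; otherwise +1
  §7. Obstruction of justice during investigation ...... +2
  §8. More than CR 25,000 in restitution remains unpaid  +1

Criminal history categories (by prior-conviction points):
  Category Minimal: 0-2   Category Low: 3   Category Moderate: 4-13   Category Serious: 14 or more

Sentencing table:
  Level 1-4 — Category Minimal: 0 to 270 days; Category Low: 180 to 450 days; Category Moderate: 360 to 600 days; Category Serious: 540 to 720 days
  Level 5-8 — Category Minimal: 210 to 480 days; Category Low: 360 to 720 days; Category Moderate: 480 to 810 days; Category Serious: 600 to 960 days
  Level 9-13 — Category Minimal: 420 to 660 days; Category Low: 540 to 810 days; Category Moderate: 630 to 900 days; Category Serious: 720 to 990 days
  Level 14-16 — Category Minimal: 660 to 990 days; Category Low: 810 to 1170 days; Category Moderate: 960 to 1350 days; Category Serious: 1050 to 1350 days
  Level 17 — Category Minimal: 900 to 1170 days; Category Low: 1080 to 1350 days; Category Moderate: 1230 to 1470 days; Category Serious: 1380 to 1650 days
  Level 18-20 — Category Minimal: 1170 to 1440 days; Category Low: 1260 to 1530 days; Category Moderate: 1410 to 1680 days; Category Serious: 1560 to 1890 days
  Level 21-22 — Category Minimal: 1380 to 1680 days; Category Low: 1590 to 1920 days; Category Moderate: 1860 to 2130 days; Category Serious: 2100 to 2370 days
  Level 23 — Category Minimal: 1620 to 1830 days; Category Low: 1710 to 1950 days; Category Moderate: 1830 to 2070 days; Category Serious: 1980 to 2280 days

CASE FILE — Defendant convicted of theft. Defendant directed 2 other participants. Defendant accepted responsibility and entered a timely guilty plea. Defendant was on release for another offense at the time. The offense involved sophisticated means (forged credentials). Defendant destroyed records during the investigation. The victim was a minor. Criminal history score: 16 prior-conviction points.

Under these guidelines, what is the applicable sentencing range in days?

Base offense level for theft: 15.
§1 applies: 15 + 3 = 18.
§2 applies: 18 + 3 = 21.
§4 applies: 21 − 2 = 19.
§5 applies: 19 + 2 = 21.
§6 applies (level before this adjustment is 21 ≥ 7, so +4): 21 + 4 = 25.
§7 applies: 25 + 2 = 27.
Level 27 exceeds the maximum of 23; capped at 23.
Final offense level: 23.
Criminal history: 16 prior points → Category Serious (14+).
Level 23 falls in the 23 band.
Grid: Level 23 × Category Serious = 1980-2280 days.

1980-2280 days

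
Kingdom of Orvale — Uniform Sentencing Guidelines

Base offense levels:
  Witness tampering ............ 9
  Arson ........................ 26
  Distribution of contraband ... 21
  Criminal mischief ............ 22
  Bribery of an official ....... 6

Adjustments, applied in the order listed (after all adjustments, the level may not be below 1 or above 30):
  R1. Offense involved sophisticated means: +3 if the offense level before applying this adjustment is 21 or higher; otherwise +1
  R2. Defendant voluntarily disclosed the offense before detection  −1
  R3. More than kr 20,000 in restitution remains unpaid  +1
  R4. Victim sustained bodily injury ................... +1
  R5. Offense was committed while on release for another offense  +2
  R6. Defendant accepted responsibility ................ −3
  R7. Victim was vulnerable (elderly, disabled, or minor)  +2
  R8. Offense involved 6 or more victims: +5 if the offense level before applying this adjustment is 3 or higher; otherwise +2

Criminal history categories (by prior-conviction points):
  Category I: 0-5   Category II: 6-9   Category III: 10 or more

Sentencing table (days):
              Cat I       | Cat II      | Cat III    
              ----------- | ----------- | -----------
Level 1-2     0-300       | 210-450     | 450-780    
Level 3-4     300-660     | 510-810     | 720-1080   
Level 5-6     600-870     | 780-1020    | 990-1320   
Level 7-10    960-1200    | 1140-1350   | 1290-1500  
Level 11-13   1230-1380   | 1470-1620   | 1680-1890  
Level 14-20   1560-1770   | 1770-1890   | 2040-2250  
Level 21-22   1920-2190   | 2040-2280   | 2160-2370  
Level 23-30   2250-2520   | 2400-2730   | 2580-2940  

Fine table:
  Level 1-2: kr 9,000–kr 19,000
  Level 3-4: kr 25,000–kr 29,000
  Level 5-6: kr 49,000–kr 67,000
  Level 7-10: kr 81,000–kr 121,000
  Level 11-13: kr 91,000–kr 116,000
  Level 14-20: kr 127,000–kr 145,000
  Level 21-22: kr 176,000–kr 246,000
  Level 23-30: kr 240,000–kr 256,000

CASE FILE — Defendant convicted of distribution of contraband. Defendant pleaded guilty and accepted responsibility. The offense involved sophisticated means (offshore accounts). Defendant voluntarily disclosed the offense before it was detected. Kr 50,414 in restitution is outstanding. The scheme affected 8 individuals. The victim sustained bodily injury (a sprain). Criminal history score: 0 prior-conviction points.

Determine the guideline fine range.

Base offense level for distribution of contraband: 21.
R1 applies (level before this adjustment is 21 ≥ 21, so +3): 21 + 3 = 24.
R2 applies: 24 − 1 = 23.
R3 applies: 23 + 1 = 24.
R4 applies: 24 + 1 = 25.
R5 does not apply.
R6 applies: 25 − 3 = 22.
R7 does not apply.
R8 applies (level before this adjustment is 22 ≥ 3, so +5): 22 + 5 = 27.
Final offense level: 27.
Level 27 falls in the 23-30 band.
Fine table: Level 23-30 → kr 240,000–kr 256,000.

kr 240,000–kr 256,000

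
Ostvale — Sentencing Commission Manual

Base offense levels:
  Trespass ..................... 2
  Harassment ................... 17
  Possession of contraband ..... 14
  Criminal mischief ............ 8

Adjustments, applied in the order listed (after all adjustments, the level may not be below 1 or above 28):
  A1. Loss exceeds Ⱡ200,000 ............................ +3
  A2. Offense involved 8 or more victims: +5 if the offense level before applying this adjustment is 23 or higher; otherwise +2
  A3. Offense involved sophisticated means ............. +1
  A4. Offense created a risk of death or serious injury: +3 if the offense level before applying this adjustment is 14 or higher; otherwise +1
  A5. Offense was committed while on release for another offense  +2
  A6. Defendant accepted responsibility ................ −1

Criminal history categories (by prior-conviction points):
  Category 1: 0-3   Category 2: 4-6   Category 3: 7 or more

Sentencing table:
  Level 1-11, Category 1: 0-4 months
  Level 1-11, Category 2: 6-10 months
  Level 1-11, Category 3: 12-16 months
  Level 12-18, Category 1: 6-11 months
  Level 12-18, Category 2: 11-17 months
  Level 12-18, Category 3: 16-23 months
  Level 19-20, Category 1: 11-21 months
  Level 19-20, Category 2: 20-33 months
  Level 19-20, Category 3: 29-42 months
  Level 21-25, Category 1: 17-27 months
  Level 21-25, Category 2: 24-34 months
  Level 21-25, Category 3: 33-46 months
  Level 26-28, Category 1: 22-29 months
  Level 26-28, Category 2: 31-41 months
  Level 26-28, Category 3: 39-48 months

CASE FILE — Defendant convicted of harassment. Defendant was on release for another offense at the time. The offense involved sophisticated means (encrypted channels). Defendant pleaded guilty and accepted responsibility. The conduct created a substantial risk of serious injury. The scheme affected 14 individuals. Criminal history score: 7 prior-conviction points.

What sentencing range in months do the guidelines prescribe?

33-46 months

Base offense level for harassment: 17.
A1 does not apply.
A2 applies (level before this adjustment is 17 < 23, so +2): 17 + 2 = 19.
A3 applies: 19 + 1 = 20.
A4 applies (level before this adjustment is 20 ≥ 14, so +3): 20 + 3 = 23.
A5 applies: 23 + 2 = 25.
A6 applies: 25 − 1 = 24.
Final offense level: 24.
Criminal history: 7 prior points → Category 3 (7+).
Level 24 falls in the 21-25 band.
Grid: Level 21-25 × Category 3 = 33-46 months.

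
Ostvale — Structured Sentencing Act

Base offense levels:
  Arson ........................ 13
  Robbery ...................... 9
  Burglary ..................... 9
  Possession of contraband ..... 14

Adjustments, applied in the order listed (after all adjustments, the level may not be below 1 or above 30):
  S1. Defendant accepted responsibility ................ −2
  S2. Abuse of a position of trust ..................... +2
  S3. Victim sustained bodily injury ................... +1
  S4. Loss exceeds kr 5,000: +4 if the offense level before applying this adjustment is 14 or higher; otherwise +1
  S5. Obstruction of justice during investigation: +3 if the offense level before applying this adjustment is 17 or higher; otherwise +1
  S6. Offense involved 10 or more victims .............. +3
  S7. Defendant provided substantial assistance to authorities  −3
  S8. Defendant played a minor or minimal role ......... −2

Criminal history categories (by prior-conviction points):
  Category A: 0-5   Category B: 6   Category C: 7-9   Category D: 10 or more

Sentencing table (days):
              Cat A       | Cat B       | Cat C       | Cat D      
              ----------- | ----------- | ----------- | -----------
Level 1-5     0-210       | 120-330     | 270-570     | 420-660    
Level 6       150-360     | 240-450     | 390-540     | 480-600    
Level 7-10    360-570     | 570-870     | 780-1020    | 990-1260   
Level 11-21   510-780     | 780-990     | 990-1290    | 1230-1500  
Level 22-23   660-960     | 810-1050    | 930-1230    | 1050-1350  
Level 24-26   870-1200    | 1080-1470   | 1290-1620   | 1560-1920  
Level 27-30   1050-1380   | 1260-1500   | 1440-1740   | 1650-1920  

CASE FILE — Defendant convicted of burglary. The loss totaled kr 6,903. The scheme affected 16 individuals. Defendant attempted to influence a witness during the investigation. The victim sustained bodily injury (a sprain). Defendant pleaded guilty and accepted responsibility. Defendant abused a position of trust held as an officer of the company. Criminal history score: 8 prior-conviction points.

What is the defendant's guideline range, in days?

Base offense level for burglary: 9.
S1 applies: 9 − 2 = 7.
S2 applies: 7 + 2 = 9.
S3 applies: 9 + 1 = 10.
S4 applies (level before this adjustment is 10 < 14, so +1): 10 + 1 = 11.
S5 applies (level before this adjustment is 11 < 17, so +1): 11 + 1 = 12.
S6 applies: 12 + 3 = 15.
S8 does not apply.
Final offense level: 15.
Criminal history: 8 prior points → Category C (7-9).
Level 15 falls in the 11-21 band.
Grid: Level 11-21 × Category C = 990-1290 days.

990-1290 days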